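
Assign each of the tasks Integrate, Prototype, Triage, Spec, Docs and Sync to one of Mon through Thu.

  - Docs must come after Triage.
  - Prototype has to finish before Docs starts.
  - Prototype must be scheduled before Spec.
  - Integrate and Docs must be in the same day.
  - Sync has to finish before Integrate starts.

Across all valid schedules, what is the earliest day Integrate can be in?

Tue

Precedence pushes Integrate to at least Tue.
Integrate at Tue is achievable: Triage in Mon, Prototype in Mon, Spec in Tue, Integrate in Tue, Sync in Mon, Docs in Tue.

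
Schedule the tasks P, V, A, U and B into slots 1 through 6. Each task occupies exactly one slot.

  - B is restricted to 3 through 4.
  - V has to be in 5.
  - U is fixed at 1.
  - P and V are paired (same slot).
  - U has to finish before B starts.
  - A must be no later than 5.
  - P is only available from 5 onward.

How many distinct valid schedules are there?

Splitting on A: it can be 1 (2), 2 (2), 3 (2), 4 (2), 5 (2). Listing each branch's schedules as (P, V, U, B):
A=1: (5,5,1,3) (5,5,1,4) — 2.
A=2: (5,5,1,3) (5,5,1,4) — 2.
A=3: (5,5,1,3) (5,5,1,4) — 2.
A=4: (5,5,1,3) (5,5,1,4) — 2.
A=5: (5,5,1,3) (5,5,1,4) — 2.
Summing: 2 + 2 + 2 + 2 + 2 = 10.

10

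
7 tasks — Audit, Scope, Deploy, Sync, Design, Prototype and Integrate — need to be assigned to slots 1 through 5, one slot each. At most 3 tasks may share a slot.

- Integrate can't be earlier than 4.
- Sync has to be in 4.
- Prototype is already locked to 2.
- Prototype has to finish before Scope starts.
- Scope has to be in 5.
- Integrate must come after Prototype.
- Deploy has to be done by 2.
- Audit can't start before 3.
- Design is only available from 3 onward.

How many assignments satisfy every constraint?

32

Splitting on Audit: it can be 3 (12), 4 (10), 5 (10). Listing each branch's schedules as (Scope, Deploy, Sync, Design, Prototype, Integrate):
Audit=3: (5,1,4,3,2,4) (5,1,4,3,2,5) (5,1,4,4,2,4) (5,1,4,4,2,5) (5,1,4,5,2,4) (5,1,4,5,2,5) (5,2,4,3,2,4) (5,2,4,3,2,5) (5,2,4,4,2,4) (5,2,4,4,2,5) (5,2,4,5,2,4) (5,2,4,5,2,5) — 12.
Audit=4: (5,1,4,3,2,4) (5,1,4,3,2,5) (5,1,4,4,2,5) (5,1,4,5,2,4) (5,1,4,5,2,5) (5,2,4,3,2,4) (5,2,4,3,2,5) (5,2,4,4,2,5) (5,2,4,5,2,4) (5,2,4,5,2,5) — 10.
Audit=5: (5,1,4,3,2,4) (5,1,4,3,2,5) (5,1,4,4,2,4) (5,1,4,4,2,5) (5,1,4,5,2,4) (5,2,4,3,2,4) (5,2,4,3,2,5) (5,2,4,4,2,4) (5,2,4,4,2,5) (5,2,4,5,2,4) — 10.
Summing: 12 + 10 + 10 = 32.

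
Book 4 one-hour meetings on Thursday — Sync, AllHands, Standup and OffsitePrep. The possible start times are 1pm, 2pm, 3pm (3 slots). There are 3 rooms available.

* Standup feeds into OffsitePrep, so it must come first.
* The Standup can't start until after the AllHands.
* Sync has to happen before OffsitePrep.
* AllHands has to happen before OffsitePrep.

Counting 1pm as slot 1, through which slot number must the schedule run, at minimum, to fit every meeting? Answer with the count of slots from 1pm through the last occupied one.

3 slots

The precedence chain requires at least 3 distinct slots.
With at most 3 per slot and 4 meetings, at least 2 slots are needed.
3 works (last occupied slot: 3pm): for example OffsitePrep -> 3pm, AllHands -> 1pm, Standup -> 2pm, Sync -> 1pm.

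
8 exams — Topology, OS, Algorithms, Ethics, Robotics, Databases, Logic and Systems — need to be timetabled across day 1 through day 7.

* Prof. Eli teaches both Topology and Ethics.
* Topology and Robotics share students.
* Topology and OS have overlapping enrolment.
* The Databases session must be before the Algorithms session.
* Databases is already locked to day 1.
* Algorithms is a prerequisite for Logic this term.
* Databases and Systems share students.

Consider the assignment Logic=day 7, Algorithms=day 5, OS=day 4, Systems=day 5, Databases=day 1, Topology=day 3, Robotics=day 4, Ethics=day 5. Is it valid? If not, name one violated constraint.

Yes, all constraints hold

Topology and OS have overlapping enrolment — holds.
Prof. Eli teaches both Topology and Ethics — holds.
Algorithms is a prerequisite for Logic this term — holds.
Databases is already locked to day 1 — holds.
Topology and Robotics share students — holds.
Databases and Systems share students — holds.
The Databases session must be before the Algorithms session — holds.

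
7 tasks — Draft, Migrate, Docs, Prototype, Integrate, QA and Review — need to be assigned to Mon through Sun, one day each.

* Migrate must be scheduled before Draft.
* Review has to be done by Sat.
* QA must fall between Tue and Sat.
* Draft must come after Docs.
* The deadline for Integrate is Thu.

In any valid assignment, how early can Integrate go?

Mon

Integrate's own window allows nothing later than Thu.
Integrate at Mon is achievable: Review=Mon, Draft=Tue, Prototype=Mon, Migrate=Mon, QA=Tue, Docs=Mon, Integrate=Mon.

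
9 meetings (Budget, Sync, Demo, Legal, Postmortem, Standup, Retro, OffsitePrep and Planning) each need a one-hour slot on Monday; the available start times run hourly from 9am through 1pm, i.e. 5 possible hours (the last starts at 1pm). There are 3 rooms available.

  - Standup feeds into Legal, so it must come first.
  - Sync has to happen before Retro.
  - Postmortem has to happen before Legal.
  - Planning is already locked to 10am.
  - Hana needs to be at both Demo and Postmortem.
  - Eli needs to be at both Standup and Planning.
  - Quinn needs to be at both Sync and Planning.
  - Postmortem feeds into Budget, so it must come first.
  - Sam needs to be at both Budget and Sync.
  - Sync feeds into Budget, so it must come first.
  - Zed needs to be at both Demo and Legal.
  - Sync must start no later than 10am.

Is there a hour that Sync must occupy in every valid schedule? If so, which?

Sync's window is 9am–10am.
Planning is fixed at 10am, and Sync can't share a hour with Planning.
So Sync must be 9am.

9am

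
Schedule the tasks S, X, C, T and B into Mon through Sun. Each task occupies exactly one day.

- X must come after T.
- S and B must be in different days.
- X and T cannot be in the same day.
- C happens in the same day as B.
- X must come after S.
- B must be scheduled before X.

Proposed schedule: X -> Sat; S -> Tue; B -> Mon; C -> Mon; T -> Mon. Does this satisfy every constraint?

C happens in the same day as B — holds.
X must come after S — holds.
S and B must be in different days — holds.
X must come after T — holds.
B must be scheduled before X — holds.
X and T cannot be in the same day — holds.

Yes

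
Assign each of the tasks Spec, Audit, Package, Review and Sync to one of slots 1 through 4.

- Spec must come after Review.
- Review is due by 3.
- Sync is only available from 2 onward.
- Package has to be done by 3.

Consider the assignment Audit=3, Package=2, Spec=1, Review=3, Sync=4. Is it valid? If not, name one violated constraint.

Invalid. Spec must come after Review.

Package has to be done by 3 — holds.
Spec must come after Review — violated.
Review is due by 3 — holds.
Sync is only available from 2 onward — holds.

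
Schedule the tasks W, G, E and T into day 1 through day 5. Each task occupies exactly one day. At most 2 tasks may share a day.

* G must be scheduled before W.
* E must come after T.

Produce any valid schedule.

T=day 1, E=day 2, W=day 2, G=day 1

Checking: G(day 1) before W(day 2); T(day 1) before E(day 2); max 2 per day (cap 2).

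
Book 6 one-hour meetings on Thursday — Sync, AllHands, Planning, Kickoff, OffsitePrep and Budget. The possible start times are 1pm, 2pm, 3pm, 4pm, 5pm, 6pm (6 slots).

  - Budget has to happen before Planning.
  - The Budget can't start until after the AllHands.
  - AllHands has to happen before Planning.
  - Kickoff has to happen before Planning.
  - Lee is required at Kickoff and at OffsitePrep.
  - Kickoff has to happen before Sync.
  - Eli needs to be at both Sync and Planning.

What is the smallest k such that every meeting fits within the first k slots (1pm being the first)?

3

The precedence chain requires at least 3 distinct slots.
3 works (last occupied slot: 3pm): for example Planning=3pm; Kickoff=1pm; Sync=2pm; AllHands=1pm; OffsitePrep=2pm; Budget=2pm.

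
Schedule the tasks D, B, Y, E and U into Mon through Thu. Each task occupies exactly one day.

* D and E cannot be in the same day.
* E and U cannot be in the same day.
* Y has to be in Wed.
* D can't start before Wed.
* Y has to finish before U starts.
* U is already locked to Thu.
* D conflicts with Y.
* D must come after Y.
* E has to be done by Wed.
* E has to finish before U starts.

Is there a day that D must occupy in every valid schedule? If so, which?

D's window is Wed–Thu.
Y is fixed at Wed, and D can't share a day with Y.
So D must be Thu.

Thu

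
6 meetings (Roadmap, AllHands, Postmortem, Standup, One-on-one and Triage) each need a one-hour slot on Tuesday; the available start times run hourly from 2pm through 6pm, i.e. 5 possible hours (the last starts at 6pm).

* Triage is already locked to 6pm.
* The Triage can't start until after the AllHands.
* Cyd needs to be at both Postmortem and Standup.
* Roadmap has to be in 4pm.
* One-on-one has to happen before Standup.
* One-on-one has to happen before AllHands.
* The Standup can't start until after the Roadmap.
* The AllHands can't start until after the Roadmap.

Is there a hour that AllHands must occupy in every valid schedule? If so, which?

5pm

Roadmap is fixed at 4pm and must come before AllHands, so AllHands is at least 5pm.
Triage is fixed at 6pm and must come after AllHands, so AllHands is at most 5pm.
So AllHands must be 5pm.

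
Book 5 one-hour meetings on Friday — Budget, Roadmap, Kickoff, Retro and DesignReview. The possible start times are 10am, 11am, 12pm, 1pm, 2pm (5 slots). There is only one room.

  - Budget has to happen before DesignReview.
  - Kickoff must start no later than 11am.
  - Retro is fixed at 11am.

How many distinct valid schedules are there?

Enumerating: DesignReview in 1pm; Retro in 11am; Budget in 12pm; Roadmap in 2pm; Kickoff in 10am | Kickoff=10am, Budget=12pm, Retro=11am, DesignReview=2pm, Roadmap=1pm | Budget -> 1pm; Roadmap -> 12pm; Kickoff -> 10am; Retro -> 11am; DesignReview -> 2pm.

3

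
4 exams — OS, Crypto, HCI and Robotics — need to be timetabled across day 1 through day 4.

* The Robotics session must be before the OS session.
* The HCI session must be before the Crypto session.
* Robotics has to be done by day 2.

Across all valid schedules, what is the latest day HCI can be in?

day 3

Downstream work caps HCI at day 3.
HCI at day 3 is achievable: HCI in day 3; Robotics in day 1; OS in day 2; Crypto in day 4.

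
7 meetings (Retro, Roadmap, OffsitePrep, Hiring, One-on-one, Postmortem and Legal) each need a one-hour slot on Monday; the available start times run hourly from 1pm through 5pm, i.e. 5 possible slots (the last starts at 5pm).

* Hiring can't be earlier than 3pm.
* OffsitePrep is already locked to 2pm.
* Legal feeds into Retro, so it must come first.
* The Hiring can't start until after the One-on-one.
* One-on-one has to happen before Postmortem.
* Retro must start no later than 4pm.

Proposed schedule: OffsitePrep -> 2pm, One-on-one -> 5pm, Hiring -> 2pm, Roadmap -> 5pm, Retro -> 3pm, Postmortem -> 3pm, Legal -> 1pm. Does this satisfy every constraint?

No — it violates: The Hiring can't start until after the One-on-one

The Hiring can't start until after the One-on-one — violated.
One-on-one has to happen before Postmortem — violated.
Legal feeds into Retro, so it must come first — holds.
Retro must start no later than 4pm — holds.
OffsitePrep is already locked to 2pm — holds.
Hiring can't be earlier than 3pm — violated.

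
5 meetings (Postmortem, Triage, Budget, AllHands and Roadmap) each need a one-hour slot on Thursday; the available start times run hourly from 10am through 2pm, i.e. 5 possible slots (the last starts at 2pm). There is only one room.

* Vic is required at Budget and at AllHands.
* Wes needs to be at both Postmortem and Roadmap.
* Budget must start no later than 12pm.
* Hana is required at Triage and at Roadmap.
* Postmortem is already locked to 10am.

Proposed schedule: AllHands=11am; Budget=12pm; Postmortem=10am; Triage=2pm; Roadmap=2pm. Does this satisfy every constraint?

No. Hana is required at Triage and at Roadmap is not satisfied.

Hana is required at Triage and at Roadmap — violated.
Postmortem is already locked to 10am — holds.
Budget must start no later than 12pm — holds.
Wes needs to be at both Postmortem and Roadmap — holds.
There is only one room — violated.
Vic is required at Budget and at AllHands — holds.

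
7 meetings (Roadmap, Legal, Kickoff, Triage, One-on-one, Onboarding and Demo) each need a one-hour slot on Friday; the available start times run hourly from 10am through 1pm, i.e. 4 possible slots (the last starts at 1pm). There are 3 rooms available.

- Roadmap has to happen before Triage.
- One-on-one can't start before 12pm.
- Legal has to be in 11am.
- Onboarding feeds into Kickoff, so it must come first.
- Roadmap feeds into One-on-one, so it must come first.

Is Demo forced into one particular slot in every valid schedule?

No

Demo can be 10am (e.g. Onboarding=10am; Demo=10am; Kickoff=11am; Legal=11am; Roadmap=10am; One-on-one=12pm; Triage=11am) or 11am (e.g. Legal -> 11am; One-on-one -> 12pm; Onboarding -> 10am; Roadmap -> 10am; Triage -> 12pm; Demo -> 11am; Kickoff -> 11am).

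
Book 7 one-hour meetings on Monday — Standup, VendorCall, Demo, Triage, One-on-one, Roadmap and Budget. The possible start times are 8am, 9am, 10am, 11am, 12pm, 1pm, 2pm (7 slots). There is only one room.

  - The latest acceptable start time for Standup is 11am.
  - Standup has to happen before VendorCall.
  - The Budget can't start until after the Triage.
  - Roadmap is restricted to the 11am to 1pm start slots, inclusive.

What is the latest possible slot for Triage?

Downstream work caps Triage at 1pm.
Triage at 1pm is achievable: VendorCall in 9am; One-on-one in 12pm; Demo in 10am; Triage in 1pm; Budget in 2pm; Roadmap in 11am; Standup in 8am.

1pm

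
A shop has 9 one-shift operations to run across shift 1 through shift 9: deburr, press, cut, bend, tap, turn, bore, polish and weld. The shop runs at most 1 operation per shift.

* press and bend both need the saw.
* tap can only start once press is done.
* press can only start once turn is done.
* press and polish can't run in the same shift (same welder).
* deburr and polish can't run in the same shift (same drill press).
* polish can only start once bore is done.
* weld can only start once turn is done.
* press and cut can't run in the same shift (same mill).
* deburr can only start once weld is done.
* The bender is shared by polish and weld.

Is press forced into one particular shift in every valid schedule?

No

press can be shift 2 (e.g. tap=shift 5, deburr=shift 4, turn=shift 1, bore=shift 6, press=shift 2, cut=shift 8, polish=shift 7, bend=shift 9, weld=shift 3) or shift 3 (e.g. weld -> shift 2, tap -> shift 5, turn -> shift 1, press -> shift 3, deburr -> shift 4, polish -> shift 7, bore -> shift 6, cut -> shift 8, bend -> shift 9).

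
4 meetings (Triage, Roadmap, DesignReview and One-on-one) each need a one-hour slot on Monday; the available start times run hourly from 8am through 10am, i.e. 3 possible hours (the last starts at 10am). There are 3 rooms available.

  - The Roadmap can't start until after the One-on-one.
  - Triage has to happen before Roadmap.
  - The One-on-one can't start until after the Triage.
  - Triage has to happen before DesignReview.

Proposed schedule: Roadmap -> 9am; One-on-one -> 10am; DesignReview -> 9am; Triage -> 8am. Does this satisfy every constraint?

No — it violates: The Roadmap can't start until after the One-on-one

There are 3 rooms available — holds.
The One-on-one can't start until after the Triage — holds.
Triage has to happen before DesignReview — holds.
The Roadmap can't start until after the One-on-one — violated.
Triage has to happen before Roadmap — holds.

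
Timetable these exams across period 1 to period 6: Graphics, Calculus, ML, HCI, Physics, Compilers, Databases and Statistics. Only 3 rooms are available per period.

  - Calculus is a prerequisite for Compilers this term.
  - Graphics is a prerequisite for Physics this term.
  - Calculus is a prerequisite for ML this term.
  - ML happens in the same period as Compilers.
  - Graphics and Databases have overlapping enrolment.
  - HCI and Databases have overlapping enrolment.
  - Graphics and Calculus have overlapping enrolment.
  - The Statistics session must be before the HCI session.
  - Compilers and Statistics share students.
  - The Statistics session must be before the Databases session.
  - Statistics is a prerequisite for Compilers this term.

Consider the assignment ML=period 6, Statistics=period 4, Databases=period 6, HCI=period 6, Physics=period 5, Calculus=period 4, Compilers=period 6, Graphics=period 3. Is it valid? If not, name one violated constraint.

Calculus is a prerequisite for ML this term — holds.
Statistics is a prerequisite for Compilers this term — holds.
Calculus is a prerequisite for Compilers this term — holds.
HCI and Databases have overlapping enrolment — violated.
Graphics and Calculus have overlapping enrolment — holds.
Only 3 rooms are available per period — violated.
Graphics and Databases have overlapping enrolment — holds.
ML happens in the same period as Compilers — holds.
Graphics is a prerequisite for Physics this term — holds.
The Statistics session must be before the HCI session — holds.
Compilers and Statistics share students — holds.
The Statistics session must be before the Databases session — holds.

No — it violates: HCI and Databases have overlapping enrolment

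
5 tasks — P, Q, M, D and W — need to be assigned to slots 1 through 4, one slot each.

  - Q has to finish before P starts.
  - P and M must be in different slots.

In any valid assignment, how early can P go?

Precedence pushes P to at least 2.
P at 2 is achievable: Q in 1; W in 1; P in 2; D in 1; M in 1.

2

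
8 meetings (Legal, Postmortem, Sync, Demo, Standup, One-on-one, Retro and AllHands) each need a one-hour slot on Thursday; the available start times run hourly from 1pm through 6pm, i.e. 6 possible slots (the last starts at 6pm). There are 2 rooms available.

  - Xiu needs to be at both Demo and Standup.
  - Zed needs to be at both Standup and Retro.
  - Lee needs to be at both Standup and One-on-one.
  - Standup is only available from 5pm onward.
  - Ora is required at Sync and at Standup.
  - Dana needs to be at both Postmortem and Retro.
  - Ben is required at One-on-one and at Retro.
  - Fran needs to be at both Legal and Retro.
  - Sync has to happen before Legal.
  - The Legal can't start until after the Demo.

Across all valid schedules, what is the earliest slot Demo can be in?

Downstream work caps Demo at 5pm.
Demo at 1pm is achievable: Standup -> 5pm, Postmortem -> 2pm, Sync -> 1pm, Retro -> 4pm, Demo -> 1pm, One-on-one -> 3pm, Legal -> 2pm, AllHands -> 3pm.

1pm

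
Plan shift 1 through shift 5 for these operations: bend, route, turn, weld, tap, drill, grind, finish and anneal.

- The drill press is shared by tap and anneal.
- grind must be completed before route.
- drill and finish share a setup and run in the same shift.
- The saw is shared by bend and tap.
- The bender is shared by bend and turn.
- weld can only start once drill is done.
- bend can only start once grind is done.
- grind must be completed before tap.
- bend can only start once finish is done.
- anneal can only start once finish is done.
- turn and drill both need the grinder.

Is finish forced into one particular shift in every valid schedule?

No

finish can be shift 1 (e.g. finish=shift 1, turn=shift 3, grind=shift 1, bend=shift 2, route=shift 2, anneal=shift 2, tap=shift 3, weld=shift 2, drill=shift 1) or shift 2 (e.g. finish in shift 2, drill in shift 2, bend in shift 3, anneal in shift 3, turn in shift 1, tap in shift 2, grind in shift 1, route in shift 2, weld in shift 3).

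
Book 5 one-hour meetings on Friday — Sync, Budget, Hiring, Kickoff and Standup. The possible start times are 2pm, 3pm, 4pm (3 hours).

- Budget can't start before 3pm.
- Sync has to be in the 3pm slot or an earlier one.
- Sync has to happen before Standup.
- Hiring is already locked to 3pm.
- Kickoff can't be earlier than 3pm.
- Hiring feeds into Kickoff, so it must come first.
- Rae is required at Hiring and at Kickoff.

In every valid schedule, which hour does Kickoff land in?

Kickoff's window is 3pm–4pm.
Hiring is fixed at 3pm, and Kickoff can't share a hour with Hiring.
So Kickoff must be 4pm.

4pm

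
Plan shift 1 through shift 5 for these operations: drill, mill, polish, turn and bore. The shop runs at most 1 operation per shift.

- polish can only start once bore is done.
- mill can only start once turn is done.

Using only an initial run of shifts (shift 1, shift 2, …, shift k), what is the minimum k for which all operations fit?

5

The precedence chain requires at least 2 distinct shifts.
With at most 1 per shift and 5 operations, at least 5 shifts are needed.
5 works (last occupied shift: shift 5): for example drill=shift 5, turn=shift 1, bore=shift 3, polish=shift 4, mill=shift 2.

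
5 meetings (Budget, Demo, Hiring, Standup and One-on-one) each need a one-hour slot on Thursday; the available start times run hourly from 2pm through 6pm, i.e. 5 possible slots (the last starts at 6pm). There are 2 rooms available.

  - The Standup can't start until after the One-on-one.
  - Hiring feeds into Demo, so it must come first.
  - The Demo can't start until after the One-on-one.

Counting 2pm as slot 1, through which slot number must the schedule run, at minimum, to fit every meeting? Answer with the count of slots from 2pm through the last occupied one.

3

The precedence chain requires at least 2 distinct slots.
With at most 2 per slot and 5 meetings, at least 3 slots are needed.
3 works (last occupied slot: 4pm): for example Hiring=2pm; Standup=3pm; Demo=3pm; One-on-one=2pm; Budget=4pm.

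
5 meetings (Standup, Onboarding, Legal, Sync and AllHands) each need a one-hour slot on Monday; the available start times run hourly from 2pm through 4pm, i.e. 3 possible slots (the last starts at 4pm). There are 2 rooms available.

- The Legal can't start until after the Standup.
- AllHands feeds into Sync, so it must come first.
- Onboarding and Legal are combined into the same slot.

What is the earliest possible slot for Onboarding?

3pm

Onboarding must be in the same slot as Legal, which can't be before 3pm, so Onboarding is at least 3pm.
Onboarding at 3pm is achievable: Onboarding=3pm, Standup=2pm, Sync=4pm, AllHands=2pm, Legal=3pm.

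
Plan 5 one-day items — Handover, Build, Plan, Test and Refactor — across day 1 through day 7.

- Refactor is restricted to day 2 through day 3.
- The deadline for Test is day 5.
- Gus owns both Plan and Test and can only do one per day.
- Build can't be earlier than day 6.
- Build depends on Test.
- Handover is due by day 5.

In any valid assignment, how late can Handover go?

Handover's own window allows nothing later than day 5.
Handover at day 5 is achievable: Handover=day 5, Test=day 1, Plan=day 2, Refactor=day 2, Build=day 6.

day 5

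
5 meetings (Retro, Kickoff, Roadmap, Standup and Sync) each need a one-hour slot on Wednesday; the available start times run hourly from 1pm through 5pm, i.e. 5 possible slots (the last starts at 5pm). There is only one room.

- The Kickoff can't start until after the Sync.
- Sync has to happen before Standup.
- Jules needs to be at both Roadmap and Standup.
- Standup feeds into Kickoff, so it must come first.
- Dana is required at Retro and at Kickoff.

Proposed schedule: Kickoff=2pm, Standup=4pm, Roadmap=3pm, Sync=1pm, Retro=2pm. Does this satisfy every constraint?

There is only one room — violated.
Jules needs to be at both Roadmap and Standup — holds.
Dana is required at Retro and at Kickoff — violated.
Sync has to happen before Standup — holds.
Standup feeds into Kickoff, so it must come first — violated.
The Kickoff can't start until after the Sync — holds.

Invalid. Dana is required at Retro and at Kickoff.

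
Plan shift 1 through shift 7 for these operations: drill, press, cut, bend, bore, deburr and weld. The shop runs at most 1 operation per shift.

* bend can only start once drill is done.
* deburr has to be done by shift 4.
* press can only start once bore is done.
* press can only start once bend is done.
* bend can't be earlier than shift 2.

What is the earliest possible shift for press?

Precedence pushes press to at least shift 3.
press at shift 5 is achievable: cut -> shift 6; deburr -> shift 1; press -> shift 5; weld -> shift 7; bend -> shift 3; drill -> shift 2; bore -> shift 4.
Nothing earlier works — the capacity limit rule out every shift before shift 5.

shift 5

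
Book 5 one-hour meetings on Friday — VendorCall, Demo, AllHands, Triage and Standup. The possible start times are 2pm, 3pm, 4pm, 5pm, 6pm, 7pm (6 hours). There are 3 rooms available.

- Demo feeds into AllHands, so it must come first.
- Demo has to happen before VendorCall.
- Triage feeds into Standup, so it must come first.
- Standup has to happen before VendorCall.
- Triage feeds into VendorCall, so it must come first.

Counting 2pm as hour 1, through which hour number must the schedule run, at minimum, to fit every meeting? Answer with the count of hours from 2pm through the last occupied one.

3 hours

The precedence chain requires at least 3 distinct hours.
With at most 3 per hour and 5 meetings, at least 2 hours are needed.
3 works (last occupied hour: 4pm): for example AllHands -> 3pm, VendorCall -> 4pm, Demo -> 2pm, Triage -> 2pm, Standup -> 3pm.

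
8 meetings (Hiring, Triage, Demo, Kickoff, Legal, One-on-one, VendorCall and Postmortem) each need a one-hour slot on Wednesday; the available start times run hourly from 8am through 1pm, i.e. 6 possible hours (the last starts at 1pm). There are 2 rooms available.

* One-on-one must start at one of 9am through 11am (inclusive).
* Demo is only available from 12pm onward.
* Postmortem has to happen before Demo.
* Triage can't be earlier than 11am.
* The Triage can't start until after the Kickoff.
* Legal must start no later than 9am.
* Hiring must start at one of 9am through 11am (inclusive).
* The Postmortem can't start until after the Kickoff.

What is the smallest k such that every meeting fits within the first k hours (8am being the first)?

The precedence chain requires at least 3 distinct hours.
With at most 2 per hour and 8 meetings, at least 4 hours are needed.
Demo can't be placed before 12pm — that is hour 5 counting from 8am — so the schedule must run through at least 5 hours.
5 works (last occupied hour: 12pm): for example Demo -> 12pm, Triage -> 11am, One-on-one -> 9am, Legal -> 8am, Hiring -> 9am, Kickoff -> 8am, Postmortem -> 10am, VendorCall -> 10am.

5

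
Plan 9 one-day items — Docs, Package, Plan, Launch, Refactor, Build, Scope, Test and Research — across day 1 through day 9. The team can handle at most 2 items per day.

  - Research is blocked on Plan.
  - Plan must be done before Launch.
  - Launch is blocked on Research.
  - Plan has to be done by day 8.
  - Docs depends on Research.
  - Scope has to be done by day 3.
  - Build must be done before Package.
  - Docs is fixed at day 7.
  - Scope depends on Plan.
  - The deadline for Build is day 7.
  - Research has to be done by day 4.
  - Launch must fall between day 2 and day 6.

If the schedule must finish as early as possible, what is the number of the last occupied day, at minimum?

The precedence chain requires at least 3 distinct days.
With at most 2 per day and 9 work items, at least 5 days are needed.
Docs can't be placed before day 7, so the schedule must run through at least day 7.
7 works (last occupied day: day 7): for example Research=day 2, Docs=day 7, Package=day 3, Scope=day 2, Refactor=day 4, Plan=day 1, Build=day 1, Test=day 4, Launch=day 3.

7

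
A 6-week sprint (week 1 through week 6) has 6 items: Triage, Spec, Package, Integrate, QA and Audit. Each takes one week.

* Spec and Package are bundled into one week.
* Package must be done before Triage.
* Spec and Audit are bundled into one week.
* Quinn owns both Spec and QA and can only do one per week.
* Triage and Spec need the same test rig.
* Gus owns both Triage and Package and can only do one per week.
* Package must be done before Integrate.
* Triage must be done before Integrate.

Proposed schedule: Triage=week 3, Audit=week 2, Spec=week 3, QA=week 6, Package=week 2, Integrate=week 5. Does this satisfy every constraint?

No. Triage and Spec need the same test rig is not satisfied.

Gus owns both Triage and Package and can only do one per week — holds.
Package must be done before Integrate — holds.
Quinn owns both Spec and QA and can only do one per week — holds.
Spec and Package are bundled into one week — violated.
Spec and Audit are bundled into one week — violated.
Triage and Spec need the same test rig — violated.
Triage must be done before Integrate — holds.
Package must be done before Triage — holds.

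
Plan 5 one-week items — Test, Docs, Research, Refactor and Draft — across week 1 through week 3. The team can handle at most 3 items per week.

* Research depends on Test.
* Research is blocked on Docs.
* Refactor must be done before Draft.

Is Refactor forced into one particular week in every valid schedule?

Refactor can be week 1 (e.g. Test in week 1, Research in week 2, Refactor in week 1, Draft in week 2, Docs in week 1) or week 2 (e.g. Research in week 2, Docs in week 1, Draft in week 3, Test in week 1, Refactor in week 2).

No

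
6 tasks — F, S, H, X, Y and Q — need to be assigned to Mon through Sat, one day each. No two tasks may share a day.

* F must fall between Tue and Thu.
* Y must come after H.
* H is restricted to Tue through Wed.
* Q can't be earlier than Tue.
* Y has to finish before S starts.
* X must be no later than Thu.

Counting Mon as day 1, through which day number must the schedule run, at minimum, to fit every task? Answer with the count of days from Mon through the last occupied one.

The precedence chain requires at least 3 distinct days.
With at most 1 per day and 6 tasks, at least 6 days are needed.
Propagating the time windows through the other constraints, S can't land before Thu — that is day 4 counting from Mon — so the schedule must run through at least 4 days.
6 works (last occupied day: Sat): for example Q -> Thu; F -> Wed; X -> Mon; H -> Tue; S -> Sat; Y -> Fri.

6 days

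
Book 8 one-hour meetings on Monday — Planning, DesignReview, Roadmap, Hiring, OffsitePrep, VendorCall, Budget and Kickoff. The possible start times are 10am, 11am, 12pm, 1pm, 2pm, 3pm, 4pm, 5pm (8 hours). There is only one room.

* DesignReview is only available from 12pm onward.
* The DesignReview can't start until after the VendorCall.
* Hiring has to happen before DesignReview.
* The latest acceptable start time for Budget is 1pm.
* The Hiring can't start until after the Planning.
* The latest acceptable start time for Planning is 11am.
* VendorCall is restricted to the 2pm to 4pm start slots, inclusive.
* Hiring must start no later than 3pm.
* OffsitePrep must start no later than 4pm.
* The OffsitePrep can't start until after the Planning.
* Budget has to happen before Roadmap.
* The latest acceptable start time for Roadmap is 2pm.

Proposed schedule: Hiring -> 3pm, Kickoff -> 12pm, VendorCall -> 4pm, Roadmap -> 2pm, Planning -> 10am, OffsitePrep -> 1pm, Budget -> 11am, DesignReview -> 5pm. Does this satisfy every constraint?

The DesignReview can't start until after the VendorCall — holds.
Hiring has to happen before DesignReview — holds.
The latest acceptable start time for Budget is 1pm — holds.
VendorCall is restricted to the 2pm to 4pm start slots, inclusive — holds.
Budget has to happen before Roadmap — holds.
Hiring must start no later than 3pm — holds.
The Hiring can't start until after the Planning — holds.
There is only one room — holds.
The latest acceptable start time for Planning is 11am — holds.
OffsitePrep must start no later than 4pm — holds.
DesignReview is only available from 12pm onward — holds.
The latest acceptable start time for Roadmap is 2pm — holds.
The OffsitePrep can't start until after the Planning — holds.

Yes, all constraints hold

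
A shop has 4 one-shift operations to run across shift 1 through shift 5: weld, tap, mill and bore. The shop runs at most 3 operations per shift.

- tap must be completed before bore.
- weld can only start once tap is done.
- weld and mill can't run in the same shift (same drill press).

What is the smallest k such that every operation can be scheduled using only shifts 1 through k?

2 shifts

The precedence chain requires at least 2 distinct shifts.
With at most 3 per shift and 4 operations, at least 2 shifts are needed.
2 works (last occupied shift: shift 2): for example weld -> shift 2, mill -> shift 1, tap -> shift 1, bore -> shift 2.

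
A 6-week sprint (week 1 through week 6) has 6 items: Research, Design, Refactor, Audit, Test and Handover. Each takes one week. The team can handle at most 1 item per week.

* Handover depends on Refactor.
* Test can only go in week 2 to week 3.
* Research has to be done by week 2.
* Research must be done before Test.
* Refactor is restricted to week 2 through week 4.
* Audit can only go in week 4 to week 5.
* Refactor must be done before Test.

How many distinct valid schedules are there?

4

Enumerating: Refactor -> week 2, Design -> week 6, Test -> week 3, Research -> week 1, Handover -> week 5, Audit -> week 4 | Research in week 1, Audit in week 4, Refactor in week 2, Test in week 3, Handover in week 6, Design in week 5 | Research -> week 1; Audit -> week 5; Refactor -> week 2; Handover -> week 4; Test -> week 3; Design -> week 6 | Handover=week 6; Audit=week 5; Research=week 1; Design=week 4; Refactor=week 2; Test=week 3.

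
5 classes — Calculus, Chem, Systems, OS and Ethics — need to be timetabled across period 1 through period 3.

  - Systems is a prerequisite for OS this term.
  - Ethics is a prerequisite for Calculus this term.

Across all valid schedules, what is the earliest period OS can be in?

Precedence pushes OS to at least period 2.
OS at period 2 is achievable: OS -> period 2; Systems -> period 1; Chem -> period 1; Ethics -> period 1; Calculus -> period 2.

period 2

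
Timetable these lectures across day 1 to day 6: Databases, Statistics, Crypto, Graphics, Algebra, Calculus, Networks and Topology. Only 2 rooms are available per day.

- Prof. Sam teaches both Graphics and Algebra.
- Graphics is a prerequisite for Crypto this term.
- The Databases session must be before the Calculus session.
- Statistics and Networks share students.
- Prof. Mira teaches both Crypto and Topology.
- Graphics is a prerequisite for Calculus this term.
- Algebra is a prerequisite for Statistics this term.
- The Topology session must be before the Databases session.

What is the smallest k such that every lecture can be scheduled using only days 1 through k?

The precedence chain requires at least 3 distinct days.
With at most 2 per day and 8 lectures, at least 4 days are needed.
4 works (last occupied day: day 4): for example Crypto -> day 4; Calculus -> day 3; Algebra -> day 2; Databases -> day 2; Topology -> day 1; Graphics -> day 1; Networks -> day 4; Statistics -> day 3.

4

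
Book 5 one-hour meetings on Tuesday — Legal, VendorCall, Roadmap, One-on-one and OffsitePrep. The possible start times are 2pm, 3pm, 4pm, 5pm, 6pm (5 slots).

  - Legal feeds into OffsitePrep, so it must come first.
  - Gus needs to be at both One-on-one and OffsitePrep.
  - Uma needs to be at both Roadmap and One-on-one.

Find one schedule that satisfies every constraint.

VendorCall=2pm; One-on-one=4pm; Roadmap=2pm; Legal=2pm; OffsitePrep=3pm

Checking: Legal(2pm) before OffsitePrep(3pm); Roadmap(2pm) != One-on-one(4pm); One-on-one(4pm) != OffsitePrep(3pm).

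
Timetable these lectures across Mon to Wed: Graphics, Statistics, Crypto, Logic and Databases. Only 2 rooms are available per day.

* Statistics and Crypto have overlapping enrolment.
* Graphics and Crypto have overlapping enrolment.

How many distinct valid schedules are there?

54

Splitting on Graphics: it can be Mon (18), Tue (18), Wed (18). Listing each branch's schedules as (Statistics, Crypto, Logic, Databases):
Graphics=Mon: (Mon,Tue,Tue,Wed) (Mon,Tue,Wed,Tue) (Mon,Tue,Wed,Wed) (Mon,Wed,Tue,Tue) (Mon,Wed,Tue,Wed) (Mon,Wed,Wed,Tue) (Tue,Wed,Mon,Tue) (Tue,Wed,Mon,Wed) (Tue,Wed,Tue,Mon) (Tue,Wed,Tue,Wed) (Tue,Wed,Wed,Mon) (Tue,Wed,Wed,Tue) (Wed,Tue,Mon,Tue) (Wed,Tue,Mon,Wed) (Wed,Tue,Tue,Mon) (Wed,Tue,Tue,Wed) (Wed,Tue,Wed,Mon) (Wed,Tue,Wed,Tue) — 18.
Graphics=Tue: (Mon,Wed,Mon,Tue) (Mon,Wed,Mon,Wed) (Mon,Wed,Tue,Mon) (Mon,Wed,Tue,Wed) (Mon,Wed,Wed,Mon) (Mon,Wed,Wed,Tue) (Tue,Mon,Mon,Wed) (Tue,Mon,Wed,Mon) (Tue,Mon,Wed,Wed) (Tue,Wed,Mon,Mon) (Tue,Wed,Mon,Wed) (Tue,Wed,Wed,Mon) (Wed,Mon,Mon,Tue) (Wed,Mon,Mon,Wed) (Wed,Mon,Tue,Mon) (Wed,Mon,Tue,Wed) (Wed,Mon,Wed,Mon) (Wed,Mon,Wed,Tue) — 18.
Graphics=Wed: (Mon,Tue,Mon,Tue) (Mon,Tue,Mon,Wed) (Mon,Tue,Tue,Mon) (Mon,Tue,Tue,Wed) (Mon,Tue,Wed,Mon) (Mon,Tue,Wed,Tue) (Tue,Mon,Mon,Tue) (Tue,Mon,Mon,Wed) (Tue,Mon,Tue,Mon) (Tue,Mon,Tue,Wed) (Tue,Mon,Wed,Mon) (Tue,Mon,Wed,Tue) (Wed,Mon,Mon,Tue) (Wed,Mon,Tue,Mon) (Wed,Mon,Tue,Tue) (Wed,Tue,Mon,Mon) (Wed,Tue,Mon,Tue) (Wed,Tue,Tue,Mon) — 18.
Summing: 18 + 18 + 18 = 54.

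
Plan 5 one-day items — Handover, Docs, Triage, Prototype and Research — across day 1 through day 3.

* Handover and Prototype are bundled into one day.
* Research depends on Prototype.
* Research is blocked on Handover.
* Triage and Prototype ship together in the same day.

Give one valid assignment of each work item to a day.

Research in day 2; Prototype in day 1; Triage in day 1; Docs in day 1; Handover in day 1

Checking: Handover(day 1) before Research(day 2); Prototype(day 1) before Research(day 2); Triage = Prototype = day 1; Handover = Prototype = day 1.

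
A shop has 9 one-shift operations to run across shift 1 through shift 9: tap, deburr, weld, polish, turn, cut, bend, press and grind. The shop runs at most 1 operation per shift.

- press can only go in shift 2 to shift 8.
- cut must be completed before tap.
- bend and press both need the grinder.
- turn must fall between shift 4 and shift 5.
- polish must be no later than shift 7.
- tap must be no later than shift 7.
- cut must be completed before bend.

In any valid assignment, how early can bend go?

shift 2

Precedence pushes bend to at least shift 2.
bend at shift 2 is achievable: press=shift 6, tap=shift 3, deburr=shift 7, cut=shift 1, polish=shift 5, grind=shift 9, weld=shift 8, turn=shift 4, bend=shift 2.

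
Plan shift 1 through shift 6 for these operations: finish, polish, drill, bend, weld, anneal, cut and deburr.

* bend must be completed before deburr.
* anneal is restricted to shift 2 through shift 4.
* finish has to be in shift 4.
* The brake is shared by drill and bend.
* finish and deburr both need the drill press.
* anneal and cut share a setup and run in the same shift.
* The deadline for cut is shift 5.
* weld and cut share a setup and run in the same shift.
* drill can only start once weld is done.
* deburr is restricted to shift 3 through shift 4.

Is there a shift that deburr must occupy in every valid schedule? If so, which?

shift 3

deburr's window is shift 3–shift 4.
finish is fixed at shift 4, and deburr can't share a shift with finish.
So deburr must be shift 3.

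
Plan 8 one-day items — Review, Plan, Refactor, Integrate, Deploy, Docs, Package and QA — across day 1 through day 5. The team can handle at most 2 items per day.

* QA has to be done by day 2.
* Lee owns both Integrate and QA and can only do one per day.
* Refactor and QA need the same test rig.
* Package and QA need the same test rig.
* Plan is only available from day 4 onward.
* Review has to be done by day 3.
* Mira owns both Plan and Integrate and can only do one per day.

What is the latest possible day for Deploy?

day 5

Deploy at day 5 is achievable: Review -> day 1, Plan -> day 4, Deploy -> day 5, Refactor -> day 2, Docs -> day 3, Package -> day 3, QA -> day 1, Integrate -> day 2.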